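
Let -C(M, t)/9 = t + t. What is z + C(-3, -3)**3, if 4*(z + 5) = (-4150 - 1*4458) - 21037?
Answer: 600191/4 ≈ 1.5005e+5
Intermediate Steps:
C(M, t) = -18*t (C(M, t) = -9*(t + t) = -18*t)
z = -29665/4 (z = -5 + ((-4150 - 1*4458) - 21037)/4 = -5 + ((-4150 - 4458) - 21037)/4 = -5 + (-8608 - 21037)/4 = -5 + (1/4)*(-29645) = -5 - 29645/4 = -29665/4 ≈ -7416.3)
z + C(-3, -3)**3 = -29665/4 + (-18*(-3))**3 = -29665/4 + 54**3 = -29665/4 + 157464 = 600191/4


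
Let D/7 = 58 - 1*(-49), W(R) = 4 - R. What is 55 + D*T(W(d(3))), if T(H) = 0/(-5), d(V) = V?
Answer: 55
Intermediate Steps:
T(H) = 0 (T(H) = 0*(-1/5) = 0)
D = 749 (D = 7*(58 - 1*(-49)) = 7*(58 + 49) = 7*107 = 749)
55 + D*T(W(d(3))) = 55 + 749*0 = 55 + 0 = 55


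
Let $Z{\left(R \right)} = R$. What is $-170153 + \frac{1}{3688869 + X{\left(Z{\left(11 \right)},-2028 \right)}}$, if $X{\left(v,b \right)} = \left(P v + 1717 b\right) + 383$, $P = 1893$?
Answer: $- \frac{38794713846}{227999} \approx -1.7015 \cdot 10^{5}$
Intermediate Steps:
$X{\left(v,b \right)} = 383 + 1717 b + 1893 v$ ($X{\left(v,b \right)} = \left(1893 v + 1717 b\right) + 383 = \left(1717 b + 1893 v\right) + 383 = 383 + 1717 b + 1893 v$)
$-170153 + \frac{1}{3688869 + X{\left(Z{\left(11 \right)},-2028 \right)}} = -170153 + \frac{1}{3688869 + \left(383 + 1717 \left(-2028\right) + 1893 \cdot 11\right)} = -170153 + \frac{1}{3688869 + \left(383 - 3482076 + 20823\right)} = -170153 + \frac{1}{3688869 - 3460870} = -170153 + \frac{1}{227999} = - \frac{38794713846}{227999}$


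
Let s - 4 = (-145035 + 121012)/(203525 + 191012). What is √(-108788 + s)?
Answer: I*√16933266474199647/394537 ≈ 329.82*I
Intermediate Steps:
s = 1554125/394537 (s = 4 + (-145035 + 121012)/(203525 + 191012) = 4 - 24023/394537 = 1554125/394537 ≈ 3.9391)
√(-108788 + s) = √(-108788 + 1554125/394537) = √(-42919337031/394537) = I*√16933266474199647/394537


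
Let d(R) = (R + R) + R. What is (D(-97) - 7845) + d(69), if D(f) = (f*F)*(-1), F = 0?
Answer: -7638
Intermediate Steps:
d(R) = 3*R (d(R) = 2*R + R = 3*R)
D(f) = 0 (D(f) = (f*0)*(-1) = 0*(-1) = 0)
(D(-97) - 7845) + d(69) = (0 - 7845) + 3*69 = -7845 + 207 = -7638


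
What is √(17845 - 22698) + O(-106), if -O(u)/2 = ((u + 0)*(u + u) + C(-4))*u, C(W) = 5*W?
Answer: 4759824 + I*√4853 ≈ 4.7598e+6 + 69.663*I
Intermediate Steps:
O(u) = -2*u*(-20 + 2*u²) (O(u) = -2*((u + 0)*(u + u) + 5*(-4))*u = -2*(u*(2*u) - 20)*u = -2*(2*u² - 20)*u = -2*(-20 + 2*u²)*u = -2*u*(-20 + 2*u²))
√(17845 - 22698) + O(-106) = √(17845 - 22698) + 4*(-106)*(10 - 1*(-106)²) = √(-4853) + 4*(-106)*(10 - 1*11236) = I*√4853 + 4*(-106)*(10 - 11236) = I*√4853 + 4*(-106)*(-11226) = I*√4853 + 4759824 = 4759824 + I*√4853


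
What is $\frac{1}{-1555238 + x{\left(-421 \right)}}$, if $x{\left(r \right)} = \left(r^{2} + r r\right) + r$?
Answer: $- \frac{1}{1201177} \approx -8.3252 \cdot 10^{-7}$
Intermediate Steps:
$x{\left(r \right)} = r + 2 r^{2}$ ($x{\left(r \right)} = \left(r^{2} + r^{2}\right) + r = 2 r^{2} + r = r + 2 r^{2}$)
$\frac{1}{-1555238 + x{\left(-421 \right)}} = \frac{1}{-1555238 - 421 \left(1 + 2 \left(-421\right)\right)} = \frac{1}{-1555238 - 421 \left(1 - 842\right)} = \frac{1}{-1555238 - -354061} = \frac{1}{-1555238 + 354061} = \frac{1}{-1201177} = - \frac{1}{1201177}$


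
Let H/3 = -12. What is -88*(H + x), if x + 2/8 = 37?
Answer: -66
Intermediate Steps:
x = 147/4 (x = -¼ + 37 = 147/4 ≈ 36.750)
H = -36 (H = 3*(-12) = -36)
-88*(H + x) = -88*(-36 + 147/4) = -88*¾ = -66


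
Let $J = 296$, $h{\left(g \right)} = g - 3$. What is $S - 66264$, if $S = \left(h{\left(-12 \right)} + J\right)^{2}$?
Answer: $12697$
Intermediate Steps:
$h{\left(g \right)} = -3 + g$
$S = 78961$ ($S = \left(\left(-3 - 12\right) + 296\right)^{2} = \left(-15 + 296\right)^{2} = 281^{2} = 78961$)
$S - 66264 = 78961 - 66264 = 12697$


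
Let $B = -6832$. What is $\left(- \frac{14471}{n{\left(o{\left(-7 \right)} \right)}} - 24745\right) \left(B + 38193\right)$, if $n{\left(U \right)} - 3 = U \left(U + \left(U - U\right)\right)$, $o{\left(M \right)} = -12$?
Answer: $- \frac{114529932946}{147} \approx -7.7912 \cdot 10^{8}$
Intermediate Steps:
$n{\left(U \right)} = 3 + U^{2}$ ($n{\left(U \right)} = 3 + U \left(U + \left(U - U\right)\right) = 3 + U \left(U + 0\right) = 3 + U U = 3 + U^{2}$)
$\left(- \frac{14471}{n{\left(o{\left(-7 \right)} \right)}} - 24745\right) \left(B + 38193\right) = \left(- \frac{14471}{3 + \left(-12\right)^{2}} - 24745\right) \left(-6832 + 38193\right) = \left(- \frac{14471}{3 + 144} - 24745\right) 31361 = \left(- \frac{14471}{147} - 24745\right) 31361 = \left(- \frac{3651986}{147}\right) 31361 = - \frac{114529932946}{147}$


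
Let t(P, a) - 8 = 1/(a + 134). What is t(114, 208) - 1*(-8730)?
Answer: 2988397/342 ≈ 8738.0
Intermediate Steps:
t(P, a) = 8 + 1/(134 + a) (t(P, a) = 8 + 1/(a + 134) = 8 + 1/(134 + a))
t(114, 208) - 1*(-8730) = (1073 + 8*208)/(134 + 208) - 1*(-8730) = (1073 + 1664)/342 + 8730 = (1/342)*2737 + 8730 = 2737/342 + 8730 = 2988397/342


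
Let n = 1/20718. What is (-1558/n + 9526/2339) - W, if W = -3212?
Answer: -75492225922/2339 ≈ -3.2275e+7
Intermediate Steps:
n = 1/20718 ≈ 4.8267e-5
(-1558/n + 9526/2339) - W = (-1558/1/20718 + 9526/2339) - 1*(-3212) = (-1558*20718 + 9526*(1/2339)) + 3212 = (-32278644 + 9526/2339) + 3212 = -75499738790/2339 + 3212 = -75492225922/2339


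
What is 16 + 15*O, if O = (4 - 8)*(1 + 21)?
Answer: -1304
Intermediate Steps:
O = -88 (O = -4*22 = -88)
16 + 15*O = 16 + 15*(-88) = 16 - 1320 = -1304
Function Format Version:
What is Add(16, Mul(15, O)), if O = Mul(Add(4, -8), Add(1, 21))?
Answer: -1304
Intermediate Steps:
O = -88 (O = Mul(-4, 22) = -88)
Add(16, Mul(15, O)) = Add(16, Mul(15, -88)) = Add(16, -1320) = -1304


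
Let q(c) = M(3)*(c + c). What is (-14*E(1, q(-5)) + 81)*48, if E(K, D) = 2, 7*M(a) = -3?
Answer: 2544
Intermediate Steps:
M(a) = -3/7 (M(a) = (1/7)*(-3) = -3/7)
q(c) = -6*c/7 (q(c) = -3*(c + c)/7 = -6*c/7)
(-14*E(1, q(-5)) + 81)*48 = (-14*2 + 81)*48 = (-28 + 81)*48 = 53*48 = 2544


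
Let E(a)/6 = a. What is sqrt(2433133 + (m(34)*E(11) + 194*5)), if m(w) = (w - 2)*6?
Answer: 5*sqrt(97871) ≈ 1564.2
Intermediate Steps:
m(w) = -12 + 6*w (m(w) = (-2 + w)*6 = -12 + 6*w)
E(a) = 6*a
sqrt(2433133 + (m(34)*E(11) + 194*5)) = sqrt(2433133 + ((-12 + 6*34)*(6*11) + 194*5)) = sqrt(2433133 + ((-12 + 204)*66 + 970)) = sqrt(2433133 + (192*66 + 970)) = sqrt(2433133 + (12672 + 970)) = sqrt(2433133 + 13642) = sqrt(2446775) = 5*sqrt(97871)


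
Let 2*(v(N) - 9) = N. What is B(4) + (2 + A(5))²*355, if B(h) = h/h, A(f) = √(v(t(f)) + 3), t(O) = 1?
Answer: 11717/2 + 3550*√2 ≈ 10879.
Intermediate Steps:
v(N) = 9 + N/2
A(f) = 5*√2/2 (A(f) = √((9 + (½)*1) + 3) = √((9 + ½) + 3) = √(19/2 + 3) = √(25/2) = 5*√2/2)
B(h) = 1
B(4) + (2 + A(5))²*355 = 1 + (2 + 5*√2/2)²*355 = 1 + 355*(2 + 5*√2/2)²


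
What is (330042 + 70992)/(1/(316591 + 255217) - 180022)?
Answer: -229314449472/102938019775 ≈ -2.2277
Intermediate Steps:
(330042 + 70992)/(1/(316591 + 255217) - 180022) = 401034/(1/571808 - 180022) = 401034/(-102938019775/571808) = 401034*(-571808/102938019775) = -229314449472/102938019775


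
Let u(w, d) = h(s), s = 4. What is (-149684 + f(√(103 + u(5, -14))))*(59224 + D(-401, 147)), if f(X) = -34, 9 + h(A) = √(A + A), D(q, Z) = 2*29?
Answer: -8875582476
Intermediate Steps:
D(q, Z) = 58
h(A) = -9 + √2*√A (h(A) = -9 + √(A + A) = -9 + √(2*A) = -9 + √2*√A)
u(w, d) = -9 + 2*√2 (u(w, d) = -9 + √2*√4 = -9 + √2*2 = -9 + 2*√2)
(-149684 + f(√(103 + u(5, -14))))*(59224 + D(-401, 147)) = (-149684 - 34)*(59224 + 58) = -149718*59282 = -8875582476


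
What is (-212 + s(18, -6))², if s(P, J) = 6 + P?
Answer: 35344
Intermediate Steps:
(-212 + s(18, -6))² = (-212 + (6 + 18))² = (-212 + 24)² = (-188)² = 35344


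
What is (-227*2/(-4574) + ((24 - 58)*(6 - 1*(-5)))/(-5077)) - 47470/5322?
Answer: -270246633728/30897134439 ≈ -8.7467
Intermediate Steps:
(-227*2/(-4574) + ((24 - 58)*(6 - 1*(-5)))/(-5077)) - 47470/5322 = (-454*(-1/4574) - 34*(6 + 5)*(-1/5077)) - 47470*1/5322 = (227/2287 - 34*11*(-1/5077)) - 23735/2661 = (227/2287 - 374*(-1/5077)) - 23735/2661 = (227/2287 + 374/5077) - 23735/2661 = 2007817/11611099 - 23735/2661 = -270246633728/30897134439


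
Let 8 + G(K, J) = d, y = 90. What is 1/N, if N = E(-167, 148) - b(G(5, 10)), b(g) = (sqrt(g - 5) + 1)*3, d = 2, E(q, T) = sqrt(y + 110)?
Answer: -1/(3 - 10*sqrt(2) + 3*I*sqrt(11)) ≈ 0.049932 + 0.044589*I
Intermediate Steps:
E(q, T) = 10*sqrt(2) (E(q, T) = sqrt(90 + 110) = sqrt(200) = 10*sqrt(2))
G(K, J) = -6 (G(K, J) = -8 + 2 = -6)
b(g) = 3 + 3*sqrt(-5 + g) (b(g) = (sqrt(-5 + g) + 1)*3 = (1 + sqrt(-5 + g))*3 = 3 + 3*sqrt(-5 + g))
N = -3 + 10*sqrt(2) - 3*I*sqrt(11) (N = 10*sqrt(2) - (3 + 3*sqrt(-5 - 6)) = 10*sqrt(2) - (3 + 3*sqrt(-11)) = 10*sqrt(2) - (3 + 3*(I*sqrt(11))) = 10*sqrt(2) - (3 + 3*I*sqrt(11)) = 10*sqrt(2) + (-3 - 3*I*sqrt(11)) = -3 + 10*sqrt(2) - 3*I*sqrt(11) ≈ 11.142 - 9.9499*I)
1/N = 1/(-3 + 10*sqrt(2) - 3*I*sqrt(11))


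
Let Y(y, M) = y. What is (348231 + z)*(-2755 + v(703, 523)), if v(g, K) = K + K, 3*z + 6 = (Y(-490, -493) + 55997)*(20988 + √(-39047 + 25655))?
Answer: -664245918509 - 379445852*I*√93 ≈ -6.6425e+11 - 3.6592e+9*I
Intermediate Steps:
z = 388326970 + 222028*I*√93 (z = -2 + ((-490 + 55997)*(20988 + √(-39047 + 25655)))/3 = -2 + (55507*(20988 + √(-13392)))/3 = -2 + (55507*(20988 + 12*I*√93))/3 = -2 + (1164980916 + 666084*I*√93)/3 = -2 + (388326972 + 222028*I*√93) = 388326970 + 222028*I*√93 ≈ 3.8833e+8 + 2.1412e+6*I)
v(g, K) = 2*K
(348231 + z)*(-2755 + v(703, 523)) = (348231 + (388326970 + 222028*I*√93))*(-2755 + 2*523) = (388675201 + 222028*I*√93)*(-2755 + 1046) = (388675201 + 222028*I*√93)*(-1709) = -664245918509 - 379445852*I*√93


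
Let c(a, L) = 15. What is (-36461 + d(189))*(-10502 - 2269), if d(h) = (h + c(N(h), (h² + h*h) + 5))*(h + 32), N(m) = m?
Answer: -110124333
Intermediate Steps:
d(h) = (15 + h)*(32 + h) (d(h) = (h + 15)*(h + 32) = (15 + h)*(32 + h))
(-36461 + d(189))*(-10502 - 2269) = (-36461 + (480 + 189² + 47*189))*(-10502 - 2269) = (-36461 + (480 + 35721 + 8883))*(-12771) = (-36461 + 45084)*(-12771) = 8623*(-12771) = -110124333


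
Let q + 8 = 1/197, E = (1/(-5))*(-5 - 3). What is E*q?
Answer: -2520/197 ≈ -12.792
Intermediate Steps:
E = 8/5 (E = (1*(-⅕))*(-8) = -⅕*(-8) = 8/5 ≈ 1.6000)
q = -1575/197 (q = -8 + 1/197 = -1575/197 ≈ -7.9949)
E*q = (8/5)*(-1575/197) = -2520/197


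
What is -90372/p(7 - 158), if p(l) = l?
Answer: 90372/151 ≈ 598.49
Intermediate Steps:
-90372/p(7 - 158) = -90372/(7 - 158) = -90372/(-151) = -90372*(-1/151) = 90372/151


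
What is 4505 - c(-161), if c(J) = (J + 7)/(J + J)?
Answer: 103604/23 ≈ 4504.5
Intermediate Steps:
c(J) = (7 + J)/(2*J) (c(J) = (7 + J)/((2*J)) = (7 + J)*(1/(2*J)) = (7 + J)/(2*J))
4505 - c(-161) = 4505 - (7 - 161)/(2*(-161)) = 4505 - (-1)*(-154)/(2*161) = 4505 - 1*11/23 = 4505 - 11/23 = 103604/23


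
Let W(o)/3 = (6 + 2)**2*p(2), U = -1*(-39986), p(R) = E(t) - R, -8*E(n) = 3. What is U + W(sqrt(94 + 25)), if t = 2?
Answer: 39530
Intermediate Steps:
E(n) = -3/8 (E(n) = -1/8*3 = -3/8)
p(R) = -3/8 - R
U = 39986
W(o) = -456 (W(o) = 3*((6 + 2)**2*(-3/8 - 1*2)) = 3*(8**2*(-3/8 - 2)) = 3*(64*(-19/8)) = 3*(-152) = -456)
U + W(sqrt(94 + 25)) = 39986 - 456 = 39530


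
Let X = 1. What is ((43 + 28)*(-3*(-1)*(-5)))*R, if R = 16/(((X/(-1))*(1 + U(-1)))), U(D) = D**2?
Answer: 8520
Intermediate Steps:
R = -8 (R = 16/(((1/(-1))*(1 + (-1)**2))) = 16/(((1*(-1))*(1 + 1))) = 16/((-1*2)) = 16/(-2) = 16*(-1/2) = -8)
((43 + 28)*(-3*(-1)*(-5)))*R = ((43 + 28)*(-3*(-1)*(-5)))*(-8) = (71*(3*(-5)))*(-8) = (71*(-15))*(-8) = -1065*(-8) = 8520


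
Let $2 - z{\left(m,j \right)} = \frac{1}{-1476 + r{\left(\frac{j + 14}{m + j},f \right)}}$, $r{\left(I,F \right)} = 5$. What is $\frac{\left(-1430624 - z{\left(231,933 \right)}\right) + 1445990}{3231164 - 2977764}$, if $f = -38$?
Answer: $\frac{22600443}{372751400} \approx 0.060631$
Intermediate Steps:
$z{\left(m,j \right)} = \frac{2943}{1471}$ ($z{\left(m,j \right)} = 2 - \frac{1}{-1476 + 5} = 2 - \frac{1}{-1471} = 2 - - \frac{1}{1471} = 2 + \frac{1}{1471} = \frac{2943}{1471}$)
$\frac{\left(-1430624 - z{\left(231,933 \right)}\right) + 1445990}{3231164 - 2977764} = \frac{\left(-1430624 - \frac{2943}{1471}\right) + 1445990}{3231164 - 2977764} = \frac{\left(-1430624 - \frac{2943}{1471}\right) + 1445990}{253400} = \left(- \frac{2104450847}{1471} + 1445990\right) \frac{1}{253400} = \frac{22600443}{1471} \cdot \frac{1}{253400} = \frac{22600443}{372751400}$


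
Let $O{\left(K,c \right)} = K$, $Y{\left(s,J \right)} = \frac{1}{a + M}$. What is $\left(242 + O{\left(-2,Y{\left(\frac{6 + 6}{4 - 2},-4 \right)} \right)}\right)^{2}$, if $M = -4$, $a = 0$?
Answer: $57600$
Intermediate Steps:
$Y{\left(s,J \right)} = - \frac{1}{4}$ ($Y{\left(s,J \right)} = \frac{1}{0 - 4} = \frac{1}{-4} = - \frac{1}{4}$)
$\left(242 + O{\left(-2,Y{\left(\frac{6 + 6}{4 - 2},-4 \right)} \right)}\right)^{2} = \left(242 - 2\right)^{2} = 240^{2} = 57600$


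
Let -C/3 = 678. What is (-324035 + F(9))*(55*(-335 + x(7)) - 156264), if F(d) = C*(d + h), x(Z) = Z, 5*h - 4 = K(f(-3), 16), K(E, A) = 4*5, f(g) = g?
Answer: 306865852384/5 ≈ 6.1373e+10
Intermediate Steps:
C = -2034 (C = -3*678 = -2034)
K(E, A) = 20
h = 24/5 (h = ⅘ + (⅕)*20 = ⅘ + 4 = 24/5 ≈ 4.8000)
F(d) = -48816/5 - 2034*d (F(d) = -2034*(d + 24/5) = -2034*(24/5 + d) = -48816/5 - 2034*d)
(-324035 + F(9))*(55*(-335 + x(7)) - 156264) = (-324035 + (-48816/5 - 2034*9))*(55*(-335 + 7) - 156264) = (-324035 + (-48816/5 - 18306))*(55*(-328) - 156264) = (-324035 - 140346/5)*(-18040 - 156264) = -1760521/5*(-174304) = 306865852384/5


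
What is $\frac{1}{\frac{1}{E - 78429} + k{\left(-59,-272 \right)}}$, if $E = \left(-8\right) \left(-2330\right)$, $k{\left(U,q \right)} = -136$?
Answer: $- \frac{59789}{8131305} \approx -0.0073529$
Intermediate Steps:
$E = 18640$
$\frac{1}{\frac{1}{E - 78429} + k{\left(-59,-272 \right)}} = \frac{1}{\frac{1}{18640 - 78429} - 136} = \frac{1}{\frac{1}{-59789} - 136} = \frac{1}{- \frac{1}{59789} - 136} = \frac{1}{- \frac{8131305}{59789}} = - \frac{59789}{8131305}$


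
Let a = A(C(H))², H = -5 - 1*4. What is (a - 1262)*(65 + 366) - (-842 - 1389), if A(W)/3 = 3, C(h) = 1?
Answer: -506780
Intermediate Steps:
H = -9 (H = -5 - 4 = -9)
A(W) = 9 (A(W) = 3*3 = 9)
a = 81 (a = 9² = 81)
(a - 1262)*(65 + 366) - (-842 - 1389) = (81 - 1262)*(65 + 366) - (-842 - 1389) = -1181*431 - 1*(-2231) = -509011 + 2231 = -506780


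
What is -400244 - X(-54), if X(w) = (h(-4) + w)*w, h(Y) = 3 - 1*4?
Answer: -403214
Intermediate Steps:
h(Y) = -1 (h(Y) = 3 - 4 = -1)
X(w) = w*(-1 + w) (X(w) = (-1 + w)*w = w*(-1 + w))
-400244 - X(-54) = -400244 - (-54)*(-1 - 54) = -400244 - (-54)*(-55) = -400244 - 1*2970 = -400244 - 2970 = -403214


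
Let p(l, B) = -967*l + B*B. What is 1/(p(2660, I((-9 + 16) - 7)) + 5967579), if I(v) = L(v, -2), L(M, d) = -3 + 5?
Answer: 1/3395363 ≈ 2.9452e-7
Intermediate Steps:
L(M, d) = 2
I(v) = 2
p(l, B) = B² - 967*l (p(l, B) = -967*l + B² = B² - 967*l)
1/(p(2660, I((-9 + 16) - 7)) + 5967579) = 1/((2² - 967*2660) + 5967579) = 1/((4 - 2572220) + 5967579) = 1/(-2572216 + 5967579) = 1/3395363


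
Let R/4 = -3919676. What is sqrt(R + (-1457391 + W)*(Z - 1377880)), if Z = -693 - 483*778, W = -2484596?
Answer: 93*sqrt(799583465) ≈ 2.6298e+6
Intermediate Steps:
R = -15678704 (R = 4*(-3919676) = -15678704)
Z = -376467 (Z = -693 - 375774 = -376467)
sqrt(R + (-1457391 + W)*(Z - 1377880)) = sqrt(-15678704 + (-1457391 - 2484596)*(-376467 - 1377880)) = sqrt(-15678704 - 3941987*(-1754347)) = sqrt(-15678704 + 6915613067489) = sqrt(6915597388785) = 93*sqrt(799583465)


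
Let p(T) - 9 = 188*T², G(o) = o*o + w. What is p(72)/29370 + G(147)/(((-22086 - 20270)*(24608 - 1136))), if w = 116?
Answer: 161488035883997/4866511256640 ≈ 33.184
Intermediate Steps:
G(o) = 116 + o² (G(o) = o*o + 116 = o² + 116 = 116 + o²)
p(T) = 9 + 188*T²
p(72)/29370 + G(147)/(((-22086 - 20270)*(24608 - 1136))) = (9 + 188*72²)/29370 + (116 + 147²)/(((-22086 - 20270)*(24608 - 1136))) = (9 + 188*5184)*(1/29370) + (116 + 21609)/((-42356*23472)) = (9 + 974592)*(1/29370) + 21725/(-994180032) = 974601*(1/29370) + 21725*(-1/994180032) = 324867/9790 - 21725/994180032 = 161488035883997/4866511256640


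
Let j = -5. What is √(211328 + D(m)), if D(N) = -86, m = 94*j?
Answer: √211242 ≈ 459.61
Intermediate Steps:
m = -470 (m = 94*(-5) = -470)
√(211328 + D(m)) = √(211328 - 86) = √211242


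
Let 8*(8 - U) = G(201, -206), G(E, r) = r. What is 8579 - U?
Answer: 34181/4 ≈ 8545.3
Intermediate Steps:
U = 135/4 (U = 8 - ⅛*(-206) = 8 + 103/4 = 135/4 ≈ 33.750)
8579 - U = 8579 - 1*135/4 = 8579 - 135/4 = 34181/4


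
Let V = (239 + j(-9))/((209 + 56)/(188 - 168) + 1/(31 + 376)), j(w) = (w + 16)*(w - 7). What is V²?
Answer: 42748043536/465480625 ≈ 91.836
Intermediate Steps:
j(w) = (-7 + w)*(16 + w) (j(w) = (16 + w)*(-7 + w) = (-7 + w)*(16 + w))
V = 206756/21575 (V = (239 + (-112 + (-9)² + 9*(-9)))/((209 + 56)/(188 - 168) + 1/(31 + 376)) = (239 + (-112 + 81 - 81))/(265/20 + 1/407) = (239 - 112)/(265*(1/20) + 1/407) = 127/(53/4 + 1/407) = 127/(21575/1628) = 127*(1628/21575) = 206756/21575 ≈ 9.5831)
V² = (206756/21575)² = 42748043536/465480625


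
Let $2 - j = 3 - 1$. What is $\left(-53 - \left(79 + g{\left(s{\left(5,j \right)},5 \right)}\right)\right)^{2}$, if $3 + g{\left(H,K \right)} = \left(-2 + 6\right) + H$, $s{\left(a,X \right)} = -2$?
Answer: $17161$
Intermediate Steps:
$j = 0$ ($j = 2 - \left(3 - 1\right) = 2 - 2 = 0$)
$g{\left(H,K \right)} = 1 + H$ ($g{\left(H,K \right)} = -3 + \left(\left(-2 + 6\right) + H\right) = -3 + \left(4 + H\right) = 1 + H$)
$\left(-53 - \left(79 + g{\left(s{\left(5,j \right)},5 \right)}\right)\right)^{2} = \left(-53 - 78\right)^{2} = \left(-131\right)^{2} = 17161$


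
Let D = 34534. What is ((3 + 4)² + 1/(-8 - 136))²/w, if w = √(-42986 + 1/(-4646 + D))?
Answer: -49773025*I*√599985519789/3330112349664 ≈ -11.577*I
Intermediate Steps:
w = I*√599985519789/3736 (w = √(-42986 + 1/(-4646 + 34534)) = √(-42986 + 1/29888) = √(-1284765567/29888) = I*√599985519789/3736 ≈ 207.33*I)
((3 + 4)² + 1/(-8 - 136))²/w = ((3 + 4)² + 1/(-8 - 136))²/((I*√599985519789/3736)) = (7² + 1/(-144))²*(-8*I*√599985519789/1284765567) = (49 - 1/144)²*(-8*I*√599985519789/1284765567) = (7055/144)²*(-8*I*√599985519789/1284765567) = 49773025*(-8*I*√599985519789/1284765567)/20736 = -49773025*I*√599985519789/3330112349664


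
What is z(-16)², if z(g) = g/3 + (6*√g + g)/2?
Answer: 304/9 - 320*I ≈ 33.778 - 320.0*I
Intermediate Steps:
z(g) = 3*√g + 5*g/6 (z(g) = g*(⅓) + (g + 6*√g)*(½) = g/3 + (g/2 + 3*√g) = 3*√g + 5*g/6)
z(-16)² = (3*√(-16) + (⅚)*(-16))² = (3*(4*I) - 40/3)² = (12*I - 40/3)² = (-40/3 + 12*I)²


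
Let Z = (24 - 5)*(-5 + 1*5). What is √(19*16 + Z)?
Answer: 4*√19 ≈ 17.436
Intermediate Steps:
Z = 0 (Z = 19*(-5 + 5) = 19*0 = 0)
√(19*16 + Z) = √(19*16 + 0) = √(304 + 0) = √304 = 4*√19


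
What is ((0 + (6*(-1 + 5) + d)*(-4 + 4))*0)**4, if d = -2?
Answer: 0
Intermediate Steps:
((0 + (6*(-1 + 5) + d)*(-4 + 4))*0)**4 = ((0 + (6*(-1 + 5) - 2)*(-4 + 4))*0)**4 = ((0 + (6*4 - 2)*0)*0)**4 = ((0 + (24 - 2)*0)*0)**4 = ((0 + 22*0)*0)**4 = ((0 + 0)*0)**4 = (0*0)**4 = 0**4 = 0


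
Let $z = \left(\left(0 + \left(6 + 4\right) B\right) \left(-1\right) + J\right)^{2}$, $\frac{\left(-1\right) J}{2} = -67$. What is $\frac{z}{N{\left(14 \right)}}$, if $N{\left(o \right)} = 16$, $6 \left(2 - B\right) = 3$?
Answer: $\frac{14161}{16} \approx 885.06$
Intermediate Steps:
$B = \frac{3}{2}$ ($B = 2 - \frac{1}{2} = \frac{3}{2} \approx 1.5$)
$J = 134$ ($J = \left(-2\right) \left(-67\right) = 134$)
$z = 14161$ ($z = \left(\left(0 + \left(6 + 4\right) \frac{3}{2}\right) \left(-1\right) + 134\right)^{2} = \left(\left(0 + 10 \cdot \frac{3}{2}\right) \left(-1\right) + 134\right)^{2} = \left(\left(0 + 15\right) \left(-1\right) + 134\right)^{2} = \left(15 \left(-1\right) + 134\right)^{2} = \left(-15 + 134\right)^{2} = 119^{2} = 14161$)
$\frac{z}{N{\left(14 \right)}} = \frac{14161}{16}$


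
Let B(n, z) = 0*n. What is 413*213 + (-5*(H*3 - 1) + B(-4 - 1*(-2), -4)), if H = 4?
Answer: 87914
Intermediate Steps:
B(n, z) = 0
413*213 + (-5*(H*3 - 1) + B(-4 - 1*(-2), -4)) = 413*213 + (-5*(4*3 - 1) + 0) = 87969 + (-5*(12 - 1) + 0) = 87969 + (-5*11 + 0) = 87969 + (-55 + 0) = 87969 - 55 = 87914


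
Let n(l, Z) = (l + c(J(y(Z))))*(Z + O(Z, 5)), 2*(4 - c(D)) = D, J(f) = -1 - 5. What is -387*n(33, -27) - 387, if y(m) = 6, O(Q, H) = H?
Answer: 340173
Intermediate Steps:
J(f) = -6
c(D) = 4 - D/2
n(l, Z) = (5 + Z)*(7 + l) (n(l, Z) = (l + (4 - 1/2*(-6)))*(Z + 5) = (l + (4 + 3))*(5 + Z) = (l + 7)*(5 + Z) = (7 + l)*(5 + Z) = (5 + Z)*(7 + l))
-387*n(33, -27) - 387 = -387*(35 + 5*33 + 7*(-27) - 27*33) - 387 = -387*(35 + 165 - 189 - 891) - 387 = -387*(-880) - 387 = 340560 - 387 = 340173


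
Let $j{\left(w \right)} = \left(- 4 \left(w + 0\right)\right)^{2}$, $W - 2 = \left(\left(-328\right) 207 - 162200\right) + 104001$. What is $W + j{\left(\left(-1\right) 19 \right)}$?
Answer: $-120317$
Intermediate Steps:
$W = -126093$ ($W = 2 + \left(\left(\left(-328\right) 207 - 162200\right) + 104001\right) = 2 + \left(\left(-67896 - 162200\right) + 104001\right) = 2 + \left(-230096 + 104001\right) = 2 - 126095 = -126093$)
$j{\left(w \right)} = 16 w^{2}$ ($j{\left(w \right)} = \left(- 4 w\right)^{2} = 16 w^{2}$)
$W + j{\left(\left(-1\right) 19 \right)} = -126093 + 16 \left(\left(-1\right) 19\right)^{2} = -126093 + 16 \left(-19\right)^{2} = -126093 + 16 \cdot 361 = -126093 + 5776 = -120317$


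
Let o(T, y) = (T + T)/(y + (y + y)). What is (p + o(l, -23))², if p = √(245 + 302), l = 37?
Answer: 2609743/4761 - 148*√547/69 ≈ 497.98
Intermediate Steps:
o(T, y) = 2*T/(3*y) (o(T, y) = (2*T)/(y + 2*y) = (2*T)/((3*y)) = (2*T)*(1/(3*y)) = 2*T/(3*y))
p = √547 ≈ 23.388
(p + o(l, -23))² = (√547 + (⅔)*37/(-23))² = (√547 + (⅔)*37*(-1/23))² = (√547 - 74/69)² = (-74/69 + √547)²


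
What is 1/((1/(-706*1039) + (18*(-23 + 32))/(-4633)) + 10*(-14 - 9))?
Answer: -3398463022/781765332201 ≈ -0.0043472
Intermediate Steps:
1/((1/(-706*1039) + (18*(-23 + 32))/(-4633)) + 10*(-14 - 9)) = 1/((-1/706*1/1039 + (18*9)*(-1/4633)) + 10*(-23)) = 1/((-1/733534 + 162*(-1/4633)) - 230) = 1/((-1/733534 - 162/4633) - 230) = 1/(-118837141/3398463022 - 230) = 1/(-781765332201/3398463022) = -3398463022/781765332201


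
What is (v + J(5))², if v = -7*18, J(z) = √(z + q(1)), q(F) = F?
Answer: (126 - √6)² ≈ 15265.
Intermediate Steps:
J(z) = √(1 + z) (J(z) = √(z + 1) = √(1 + z))
v = -126
(v + J(5))² = (-126 + √(1 + 5))² = (-126 + √6)²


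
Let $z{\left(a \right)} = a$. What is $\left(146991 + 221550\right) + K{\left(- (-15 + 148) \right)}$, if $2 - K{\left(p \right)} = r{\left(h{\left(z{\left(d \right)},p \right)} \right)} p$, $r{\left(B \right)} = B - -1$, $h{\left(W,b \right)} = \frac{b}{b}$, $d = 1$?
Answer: $368809$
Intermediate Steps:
$h{\left(W,b \right)} = 1$
$r{\left(B \right)} = 1 + B$ ($r{\left(B \right)} = B + 1 = 1 + B$)
$K{\left(p \right)} = 2 - 2 p$ ($K{\left(p \right)} = 2 - \left(1 + 1\right) p = 2 - 2 p$)
$\left(146991 + 221550\right) + K{\left(- (-15 + 148) \right)} = \left(146991 + 221550\right) - \left(-2 + 2 \left(- (-15 + 148)\right)\right) = 368541 - \left(-2 + 2 \left(\left(-1\right) 133\right)\right) = 368541 + \left(2 - -266\right) = 368541 + \left(2 + 266\right) = 368541 + 268 = 368809$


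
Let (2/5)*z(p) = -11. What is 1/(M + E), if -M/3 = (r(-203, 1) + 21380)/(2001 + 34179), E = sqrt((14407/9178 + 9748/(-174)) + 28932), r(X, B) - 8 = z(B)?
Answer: 137130724032120/2235546851839089479 + 96962400*sqrt(18411743139581454)/2235546851839089479 ≈ 0.0059466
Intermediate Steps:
z(p) = -55/2 (z(p) = (5/2)*(-11) = -55/2)
r(X, B) = -39/2 (r(X, B) = 8 - 55/2 = -39/2)
E = sqrt(18411743139581454)/798486 (E = sqrt((14407*(1/9178) + 9748*(-1/174)) + 28932) = sqrt((14407/9178 - 4874/87) + 28932) = sqrt(-43480163/798486 + 28932) = sqrt(23058316789/798486) = sqrt(18411743139581454)/798486 ≈ 169.93)
M = -42721/24120 (M = -3*(-39/2 + 21380)/(2001 + 34179) = -128163/(2*36180) = -3*42721/72360 = -42721/24120 ≈ -1.7712)
1/(M + E) = 1/(-42721/24120 + sqrt(18411743139581454)/798486)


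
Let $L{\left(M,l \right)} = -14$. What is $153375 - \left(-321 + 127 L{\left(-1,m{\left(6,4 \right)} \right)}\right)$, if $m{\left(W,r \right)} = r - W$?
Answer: $155474$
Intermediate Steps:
$153375 - \left(-321 + 127 L{\left(-1,m{\left(6,4 \right)} \right)}\right) = 153375 + \left(321 - -1778\right) = 153375 + \left(321 + 1778\right) = 153375 + 2099 = 155474$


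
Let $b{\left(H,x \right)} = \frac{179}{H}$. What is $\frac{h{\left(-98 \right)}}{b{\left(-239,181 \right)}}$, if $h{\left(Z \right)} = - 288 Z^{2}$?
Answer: $\frac{661062528}{179} \approx 3.6931 \cdot 10^{6}$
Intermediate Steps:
$\frac{h{\left(-98 \right)}}{b{\left(-239,181 \right)}} = \frac{\left(-288\right) \left(-98\right)^{2}}{179 \frac{1}{-239}} = \frac{\left(-288\right) 9604}{179 \left(- \frac{1}{239}\right)} = - \frac{2765952}{- \frac{179}{239}} = \left(-2765952\right) \left(- \frac{239}{179}\right) = \frac{661062528}{179}$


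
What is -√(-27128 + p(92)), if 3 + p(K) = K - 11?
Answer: -5*I*√1082 ≈ -164.47*I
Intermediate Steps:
p(K) = -14 + K (p(K) = -3 + (K - 11) = -3 + (-11 + K) = -14 + K)
-√(-27128 + p(92)) = -√(-27128 + (-14 + 92)) = -√(-27128 + 78) = -√(-27050) = -5*I*√1082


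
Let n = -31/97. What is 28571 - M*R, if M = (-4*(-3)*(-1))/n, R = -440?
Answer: 1397861/31 ≈ 45092.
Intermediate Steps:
n = -31/97 (n = -31*1/97 = -31/97 ≈ -0.31959)
M = 1164/31 (M = (-4*(-3)*(-1))/(-31/97) = (12*(-1))*(-97/31) = -12*(-97/31) = 1164/31 ≈ 37.548)
28571 - M*R = 28571 - 1164*(-440)/31 = 28571 - 1*(-512160/31) = 28571 + 512160/31 = 1397861/31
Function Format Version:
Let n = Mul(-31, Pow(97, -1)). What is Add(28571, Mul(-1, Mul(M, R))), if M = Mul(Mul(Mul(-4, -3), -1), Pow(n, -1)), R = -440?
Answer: Rational(1397861, 31) ≈ 45092.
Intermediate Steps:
n = Rational(-31, 97) (n = Mul(-31, Rational(1, 97)) = Rational(-31, 97) ≈ -0.31959)
M = Rational(1164, 31) (M = Mul(Mul(Mul(-4, -3), -1), Pow(Rational(-31, 97), -1)) = Mul(Mul(12, -1), Rational(-97, 31)) = Mul(-12, Rational(-97, 31)) = Rational(1164, 31) ≈ 37.548)
Add(28571, Mul(-1, Mul(M, R))) = Add(28571, Mul(-1, Mul(Rational(1164, 31), -440))) = Add(28571, Mul(-1, Rational(-512160, 31))) = Add(28571, Rational(512160, 31)) = Rational(1397861, 31)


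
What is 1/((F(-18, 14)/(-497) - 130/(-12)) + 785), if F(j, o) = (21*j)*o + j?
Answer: 2982/2405035 ≈ 0.0012399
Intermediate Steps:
F(j, o) = j + 21*j*o (F(j, o) = 21*j*o + j = j + 21*j*o)
1/((F(-18, 14)/(-497) - 130/(-12)) + 785) = 1/((-18*(1 + 21*14)/(-497) - 130/(-12)) + 785) = 1/((-18*(1 + 294)*(-1/497) - 130*(-1/12)) + 785) = 1/((-18*295*(-1/497) + 65/6) + 785) = 1/((-5310*(-1/497) + 65/6) + 785) = 1/((5310/497 + 65/6) + 785) = 1/(64165/2982 + 785) = 1/(2405035/2982) = 2982/2405035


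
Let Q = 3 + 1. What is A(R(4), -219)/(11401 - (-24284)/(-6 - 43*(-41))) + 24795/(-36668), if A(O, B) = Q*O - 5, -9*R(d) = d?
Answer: -4479491164591/6618668200092 ≈ -0.67680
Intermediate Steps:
R(d) = -d/9
Q = 4
A(O, B) = -5 + 4*O (A(O, B) = 4*O - 5 = -5 + 4*O)
A(R(4), -219)/(11401 - (-24284)/(-6 - 43*(-41))) + 24795/(-36668) = (-5 + 4*(-⅑*4))/(11401 - (-24284)/(-6 - 43*(-41))) + 24795/(-36668) = (-5 + 4*(-4/9))/(11401 - (-24284)/(-6 + 1763)) + 24795*(-1/36668) = (-5 - 16/9)/(11401 - (-24284)/1757) - 24795/36668 = -61/(9*(11401 - (-24284)/1757)) - 24795/36668 = -61/(9*(11401 - 1*(-24284/1757))) - 24795/36668 = -61/(9*(11401 + 24284/1757)) - 24795/36668 = -61/(9*20055841/1757) - 24795/36668 = -61/9*1757/20055841 - 24795/36668 = -107177/180502569 - 24795/36668 = -4479491164591/6618668200092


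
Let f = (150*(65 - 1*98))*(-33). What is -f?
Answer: -163350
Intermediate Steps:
f = 163350 (f = (150*(65 - 98))*(-33) = (150*(-33))*(-33) = -4950*(-33) = 163350)
-f = -1*163350 = -163350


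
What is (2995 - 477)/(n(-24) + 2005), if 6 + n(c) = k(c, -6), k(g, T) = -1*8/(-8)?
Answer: 1259/1000 ≈ 1.2590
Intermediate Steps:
k(g, T) = 1 (k(g, T) = -8*(-⅛) = 1)
n(c) = -5 (n(c) = -6 + 1 = -5)
(2995 - 477)/(n(-24) + 2005) = (2995 - 477)/(-5 + 2005) = 2518/2000 = 2518*(1/2000) = 1259/1000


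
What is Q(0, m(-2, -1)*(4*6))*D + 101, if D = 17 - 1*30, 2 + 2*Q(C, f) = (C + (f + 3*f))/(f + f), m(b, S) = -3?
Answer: 101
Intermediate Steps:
Q(C, f) = -1 + (C + 4*f)/(4*f) (Q(C, f) = -1 + ((C + (f + 3*f))/(f + f))/2 = -1 + ((C + 4*f)/((2*f)))/2 = -1 + ((C + 4*f)*(1/(2*f)))/2 = -1 + ((C + 4*f)/(2*f))/2 = -1 + (C + 4*f)/(4*f))
D = -13 (D = 17 - 30 = -13)
Q(0, m(-2, -1)*(4*6))*D + 101 = ((1/4)*0/(-12*6))*(-13) + 101 = ((1/4)*0/(-3*24))*(-13) + 101 = ((1/4)*0/(-72))*(-13) + 101 = ((1/4)*0*(-1/72))*(-13) + 101 = 0*(-13) + 101 = 0 + 101 = 101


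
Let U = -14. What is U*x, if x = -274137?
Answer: 3837918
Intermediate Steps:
U*x = -14*(-274137) = 3837918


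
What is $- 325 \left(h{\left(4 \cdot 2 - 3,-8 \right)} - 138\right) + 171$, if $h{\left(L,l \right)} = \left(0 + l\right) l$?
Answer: $24221$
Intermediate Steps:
$h{\left(L,l \right)} = l^{2}$ ($h{\left(L,l \right)} = l l = l^{2}$)
$- 325 \left(h{\left(4 \cdot 2 - 3,-8 \right)} - 138\right) + 171 = - 325 \left(\left(-8\right)^{2} - 138\right) + 171 = - 325 \left(64 - 138\right) + 171 = \left(-325\right) \left(-74\right) + 171 = 24050 + 171 = 24221$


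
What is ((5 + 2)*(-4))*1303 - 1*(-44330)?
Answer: 7846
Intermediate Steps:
((5 + 2)*(-4))*1303 - 1*(-44330) = (7*(-4))*1303 + 44330 = -28*1303 + 44330 = -36484 + 44330 = 7846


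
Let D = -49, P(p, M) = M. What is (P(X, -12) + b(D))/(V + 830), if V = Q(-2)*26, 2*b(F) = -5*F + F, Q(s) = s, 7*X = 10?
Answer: 43/389 ≈ 0.11054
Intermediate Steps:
X = 10/7 (X = (⅐)*10 = 10/7 ≈ 1.4286)
b(F) = -2*F (b(F) = (-5*F + F)/2 = (-4*F)/2 = -2*F)
V = -52 (V = -2*26 = -52)
(P(X, -12) + b(D))/(V + 830) = (-12 - 2*(-49))/(-52 + 830) = (-12 + 98)/778 = 86*(1/778) = 43/389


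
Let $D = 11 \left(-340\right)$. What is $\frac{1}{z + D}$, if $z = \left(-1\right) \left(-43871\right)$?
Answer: $\frac{1}{40131} \approx 2.4918 \cdot 10^{-5}$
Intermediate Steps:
$z = 43871$
$D = -3740$
$\frac{1}{z + D} = \frac{1}{43871 - 3740} = \frac{1}{40131}$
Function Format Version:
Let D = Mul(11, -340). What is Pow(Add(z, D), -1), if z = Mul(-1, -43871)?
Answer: Rational(1, 40131) ≈ 2.4918e-5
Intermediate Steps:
z = 43871
D = -3740
Pow(Add(z, D), -1) = Pow(Add(43871, -3740), -1) = Pow(40131, -1) = Rational(1, 40131)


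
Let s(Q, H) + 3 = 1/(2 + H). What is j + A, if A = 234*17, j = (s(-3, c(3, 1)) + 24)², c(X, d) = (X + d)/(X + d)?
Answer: 39898/9 ≈ 4433.1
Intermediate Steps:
c(X, d) = 1
s(Q, H) = -3 + 1/(2 + H)
j = 4096/9 (j = ((-5 - 3*1)/(2 + 1) + 24)² = ((-5 - 3)/3 + 24)² = ((⅓)*(-8) + 24)² = (-8/3 + 24)² = (64/3)² = 4096/9 ≈ 455.11)
A = 3978
j + A = 4096/9 + 3978 = 39898/9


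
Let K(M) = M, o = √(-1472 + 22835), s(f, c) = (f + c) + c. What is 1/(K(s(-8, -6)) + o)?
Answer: 20/20963 + √21363/20963 ≈ 0.0079264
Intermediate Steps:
s(f, c) = f + 2*c (s(f, c) = (c + f) + c = f + 2*c)
o = √21363 ≈ 146.16
1/(K(s(-8, -6)) + o) = 1/((-8 + 2*(-6)) + √21363) = 1/((-8 - 12) + √21363) = 1/(-20 + √21363)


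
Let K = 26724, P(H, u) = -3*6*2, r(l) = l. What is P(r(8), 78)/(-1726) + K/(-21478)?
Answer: -11338104/9267757 ≈ -1.2234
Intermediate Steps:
P(H, u) = -36 (P(H, u) = -18*2 = -36)
P(r(8), 78)/(-1726) + K/(-21478) = -36/(-1726) + 26724/(-21478) = -36*(-1/1726) + 26724*(-1/21478) = 18/863 - 13362/10739 = -11338104/9267757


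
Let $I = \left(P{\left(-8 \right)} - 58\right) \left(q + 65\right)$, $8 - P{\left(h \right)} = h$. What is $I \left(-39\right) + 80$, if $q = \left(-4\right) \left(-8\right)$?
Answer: $158966$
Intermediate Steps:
$P{\left(h \right)} = 8 - h$
$q = 32$
$I = -4074$ ($I = \left(\left(8 - -8\right) - 58\right) \left(32 + 65\right) = \left(\left(8 + 8\right) - 58\right) 97 = \left(16 - 58\right) 97 = \left(-42\right) 97 = -4074$)
$I \left(-39\right) + 80 = \left(-4074\right) \left(-39\right) + 80 = 158886 + 80 = 158966$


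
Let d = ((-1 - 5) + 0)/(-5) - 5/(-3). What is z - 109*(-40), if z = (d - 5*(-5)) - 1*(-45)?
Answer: 66493/15 ≈ 4432.9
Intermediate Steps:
d = 43/15 (d = (-6 + 0)*(-⅕) - 5*(-⅓) = -6*(-⅕) + 5/3 = 6/5 + 5/3 = 43/15 ≈ 2.8667)
z = 1093/15 (z = (43/15 - 5*(-5)) - 1*(-45) = (43/15 + 25) + 45 = 418/15 + 45 = 1093/15 ≈ 72.867)
z - 109*(-40) = 1093/15 - 109*(-40) = 1093/15 + 4360 = 66493/15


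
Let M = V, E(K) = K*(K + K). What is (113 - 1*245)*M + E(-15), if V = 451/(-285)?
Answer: 62594/95 ≈ 658.88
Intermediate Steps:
E(K) = 2*K² (E(K) = K*(2*K) = 2*K²)
V = -451/285 (V = 451*(-1/285) = -451/285 ≈ -1.5825)
M = -451/285 ≈ -1.5825
(113 - 1*245)*M + E(-15) = (113 - 1*245)*(-451/285) + 2*(-15)² = (113 - 245)*(-451/285) + 2*225 = -132*(-451/285) + 450 = 19844/95 + 450 = 62594/95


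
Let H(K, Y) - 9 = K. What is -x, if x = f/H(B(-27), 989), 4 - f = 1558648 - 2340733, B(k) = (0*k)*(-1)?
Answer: -782089/9 ≈ -86899.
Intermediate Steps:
B(k) = 0 (B(k) = 0*(-1) = 0)
H(K, Y) = 9 + K
f = 782089 (f = 4 - (1558648 - 2340733) = 4 - 1*(-782085) = 4 + 782085 = 782089)
x = 782089/9 (x = 782089/(9 + 0) = 782089/9 ≈ 86899.)
-x = -1*782089/9 = -782089/9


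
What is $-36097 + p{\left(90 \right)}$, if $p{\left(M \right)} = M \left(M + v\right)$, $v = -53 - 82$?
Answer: $-40147$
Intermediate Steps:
$v = -135$
$p{\left(M \right)} = M \left(-135 + M\right)$ ($p{\left(M \right)} = M \left(M - 135\right) = M \left(-135 + M\right)$)
$-36097 + p{\left(90 \right)} = -36097 + 90 \left(-135 + 90\right) = -36097 + 90 \left(-45\right) = -36097 - 4050 = -40147$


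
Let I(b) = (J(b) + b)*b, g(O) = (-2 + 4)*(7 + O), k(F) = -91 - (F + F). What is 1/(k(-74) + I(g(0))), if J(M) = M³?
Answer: 1/38669 ≈ 2.5860e-5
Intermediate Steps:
k(F) = -91 - 2*F
g(O) = 14 + 2*O (g(O) = 2*(7 + O) = 14 + 2*O)
I(b) = b*(b + b³) (I(b) = (b³ + b)*b = (b + b³)*b = b*(b + b³))
1/(k(-74) + I(g(0))) = 1/((-91 - 2*(-74)) + ((14 + 2*0)² + (14 + 2*0)⁴)) = 1/((-91 + 148) + ((14 + 0)² + (14 + 0)⁴)) = 1/(57 + (14² + 14⁴)) = 1/(57 + (196 + 38416)) = 1/(57 + 38612) = 1/38669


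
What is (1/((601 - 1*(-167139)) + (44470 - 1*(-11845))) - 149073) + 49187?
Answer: -22379957729/224055 ≈ -99886.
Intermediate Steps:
(1/((601 - 1*(-167139)) + (44470 - 1*(-11845))) - 149073) + 49187 = (1/((601 + 167139) + (44470 + 11845)) - 149073) + 49187 = (1/(167740 + 56315) - 149073) + 49187 = (1/224055 - 149073) + 49187 = -33400551014/224055 + 49187 = -22379957729/224055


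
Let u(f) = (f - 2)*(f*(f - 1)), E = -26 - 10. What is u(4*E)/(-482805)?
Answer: 67744/10729 ≈ 6.3141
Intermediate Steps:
E = -36
u(f) = f*(-1 + f)*(-2 + f) (u(f) = (-2 + f)*(f*(-1 + f)) = f*(-1 + f)*(-2 + f))
u(4*E)/(-482805) = ((4*(-36))*(2 + (4*(-36))**2 - 12*(-36)))/(-482805) = -144*(2 + (-144)**2 - 3*(-144))*(-1/482805) = -144*(2 + 20736 + 432)*(-1/482805) = -144*21170*(-1/482805) = -3048480*(-1/482805) = 67744/10729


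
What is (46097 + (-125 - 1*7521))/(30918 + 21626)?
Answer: 38451/52544 ≈ 0.73179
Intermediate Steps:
(46097 + (-125 - 1*7521))/(30918 + 21626) = (46097 + (-125 - 7521))/52544 = (46097 - 7646)*(1/52544) = 38451*(1/52544) = 38451/52544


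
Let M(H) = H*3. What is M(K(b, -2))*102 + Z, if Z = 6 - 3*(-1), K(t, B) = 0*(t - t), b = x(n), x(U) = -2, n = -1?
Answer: 9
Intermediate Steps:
b = -2
K(t, B) = 0 (K(t, B) = 0*0 = 0)
M(H) = 3*H
Z = 9 (Z = 6 + 3 = 9)
M(K(b, -2))*102 + Z = (3*0)*102 + 9 = 0*102 + 9 = 0 + 9 = 9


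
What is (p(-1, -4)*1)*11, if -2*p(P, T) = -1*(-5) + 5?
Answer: -55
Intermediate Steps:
p(P, T) = -5 (p(P, T) = -(-1*(-5) + 5)/2 = -(5 + 5)/2 = -1/2*10 = -5)
(p(-1, -4)*1)*11 = -5*1*11 = -5*11 = -55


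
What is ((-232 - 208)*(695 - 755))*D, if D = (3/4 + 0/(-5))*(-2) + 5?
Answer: 92400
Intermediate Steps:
D = 7/2 (D = (3*(1/4) + 0*(-1/5))*(-2) + 5 = (3/4 + 0)*(-2) + 5 = (3/4)*(-2) + 5 = -3/2 + 5 = 7/2 ≈ 3.5000)
((-232 - 208)*(695 - 755))*D = ((-232 - 208)*(695 - 755))*(7/2) = -440*(-60)*(7/2) = 26400*(7/2) = 92400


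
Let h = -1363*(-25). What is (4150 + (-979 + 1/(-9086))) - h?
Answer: -280793745/9086 ≈ -30904.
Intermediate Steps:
h = 34075
(4150 + (-979 + 1/(-9086))) - h = (4150 + (-979 + 1/(-9086))) - 1*34075 = (4150 + (-979 - 1/9086)) - 34075 = (4150 - 8895195/9086) - 34075 = 28811705/9086 - 34075 = -280793745/9086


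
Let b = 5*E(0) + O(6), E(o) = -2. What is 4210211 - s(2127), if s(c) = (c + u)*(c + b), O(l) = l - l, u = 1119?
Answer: -2661571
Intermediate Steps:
O(l) = 0
b = -10 (b = 5*(-2) + 0 = -10 + 0 = -10)
s(c) = (-10 + c)*(1119 + c) (s(c) = (c + 1119)*(c - 10) = (1119 + c)*(-10 + c) = (-10 + c)*(1119 + c))
4210211 - s(2127) = 4210211 - (-11190 + 2127**2 + 1109*2127) = 4210211 - (-11190 + 4524129 + 2358843) = 4210211 - 1*6871782 = 4210211 - 6871782 = -2661571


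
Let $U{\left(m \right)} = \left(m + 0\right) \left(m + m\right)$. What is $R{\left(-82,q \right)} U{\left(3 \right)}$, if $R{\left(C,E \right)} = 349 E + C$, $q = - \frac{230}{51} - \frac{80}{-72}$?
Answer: $- \frac{388052}{17} \approx -22827.0$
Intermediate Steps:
$U{\left(m \right)} = 2 m^{2}$ ($U{\left(m \right)} = m 2 m = 2 m^{2}$)
$q = - \frac{520}{153}$ ($q = \left(-230\right) \frac{1}{51} - - \frac{10}{9} = - \frac{230}{51} + \frac{10}{9} = - \frac{520}{153} \approx -3.3987$)
$R{\left(C,E \right)} = C + 349 E$
$R{\left(-82,q \right)} U{\left(3 \right)} = \left(-82 + 349 \left(- \frac{520}{153}\right)\right) 2 \cdot 3^{2} = \left(-82 - \frac{181480}{153}\right) 2 \cdot 9 = \left(- \frac{194026}{153}\right) 18 = - \frac{388052}{17}$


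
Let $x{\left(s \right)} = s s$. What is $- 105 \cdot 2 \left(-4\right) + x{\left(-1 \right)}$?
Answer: $841$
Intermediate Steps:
$x{\left(s \right)} = s^{2}$
$- 105 \cdot 2 \left(-4\right) + x{\left(-1 \right)} = - 105 \cdot 2 \left(-4\right) + \left(-1\right)^{2} = \left(-105\right) \left(-8\right) + 1 = 840 + 1 = 841$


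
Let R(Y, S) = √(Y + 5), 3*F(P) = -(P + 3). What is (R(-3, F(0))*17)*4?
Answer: 68*√2 ≈ 96.167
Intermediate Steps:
F(P) = -1 - P/3 (F(P) = (-(P + 3))/3 = (-(3 + P))/3 = (-3 - P)/3 = -1 - P/3)
R(Y, S) = √(5 + Y)
(R(-3, F(0))*17)*4 = (√(5 - 3)*17)*4 = (√2*17)*4 = (17*√2)*4 = 68*√2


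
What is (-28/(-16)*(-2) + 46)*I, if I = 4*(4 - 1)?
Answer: 510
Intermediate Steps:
I = 12 (I = 4*3 = 12)
(-28/(-16)*(-2) + 46)*I = (-28/(-16)*(-2) + 46)*12 = (-28*(-1/16)*(-2) + 46)*12 = ((7/4)*(-2) + 46)*12 = (-7/2 + 46)*12 = (85/2)*12 = 510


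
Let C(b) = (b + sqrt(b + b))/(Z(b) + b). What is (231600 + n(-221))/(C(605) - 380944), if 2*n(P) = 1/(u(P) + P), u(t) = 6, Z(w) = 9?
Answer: -7151115083385679623/11762380679557035865 - 336308672623*sqrt(10)/11762380679557035865 ≈ -0.60797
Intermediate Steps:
C(b) = (b + sqrt(2)*sqrt(b))/(9 + b) (C(b) = (b + sqrt(b + b))/(9 + b) = (b + sqrt(2*b))/(9 + b) = (b + sqrt(2)*sqrt(b))/(9 + b))
n(P) = 1/(2*(6 + P))
(231600 + n(-221))/(C(605) - 380944) = (231600 + 1/(2*(6 - 221)))/((605 + sqrt(2)*sqrt(605))/(9 + 605) - 380944) = (231600 + (1/2)/(-215))/((605 + sqrt(2)*(11*sqrt(5)))/614 - 380944) = (231600 + (1/2)*(-1/215))/((605 + 11*sqrt(10))/614 - 380944) = (231600 - 1/430)/((605/614 + 11*sqrt(10)/614) - 380944) = 99587999/(430*(-233899011/614 + 11*sqrt(10)/614))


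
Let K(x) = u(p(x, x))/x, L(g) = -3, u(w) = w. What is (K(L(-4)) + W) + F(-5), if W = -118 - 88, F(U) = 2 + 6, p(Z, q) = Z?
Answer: -197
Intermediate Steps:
F(U) = 8
W = -206
K(x) = 1 (K(x) = x/x = 1)
(K(L(-4)) + W) + F(-5) = (1 - 206) + 8 = -205 + 8 = -197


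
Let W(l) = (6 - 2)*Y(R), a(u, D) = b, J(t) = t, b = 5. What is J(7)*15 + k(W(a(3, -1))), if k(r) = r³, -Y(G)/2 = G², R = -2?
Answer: -32663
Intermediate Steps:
Y(G) = -2*G²
a(u, D) = 5
W(l) = -32 (W(l) = (6 - 2)*(-2*(-2)²) = 4*(-2*4) = 4*(-8) = -32)
J(7)*15 + k(W(a(3, -1))) = 7*15 + (-32)³ = 105 - 32768 = -32663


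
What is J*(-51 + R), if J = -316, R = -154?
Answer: 64780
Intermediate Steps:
J*(-51 + R) = -316*(-51 - 154) = -316*(-205) = 64780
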